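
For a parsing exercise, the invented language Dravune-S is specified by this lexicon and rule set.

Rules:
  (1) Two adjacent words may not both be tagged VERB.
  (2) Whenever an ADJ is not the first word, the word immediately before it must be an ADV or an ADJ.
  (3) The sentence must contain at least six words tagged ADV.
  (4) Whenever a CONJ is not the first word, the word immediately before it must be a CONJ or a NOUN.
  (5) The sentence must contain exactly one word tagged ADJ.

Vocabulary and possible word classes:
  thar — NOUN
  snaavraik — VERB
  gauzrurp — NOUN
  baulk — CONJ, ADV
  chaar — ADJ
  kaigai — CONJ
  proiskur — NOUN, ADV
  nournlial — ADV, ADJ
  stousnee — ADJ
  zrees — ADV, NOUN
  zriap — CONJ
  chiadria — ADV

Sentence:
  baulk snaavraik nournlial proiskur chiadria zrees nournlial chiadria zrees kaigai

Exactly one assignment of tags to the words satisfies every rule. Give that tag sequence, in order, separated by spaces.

ADV VERB ADV ADV ADV ADV ADJ ADV NOUN CONJ

Candidates per position — 1:baulk {CONJ,ADV}; 2:snaavraik {VERB}; 3:nournlial {ADV,ADJ}; 4:proiskur {NOUN,ADV}; 5:chiadria {ADV}; 6:zrees {ADV,NOUN}; 7:nournlial {ADV,ADJ}; 8:chiadria {ADV}; 9:zrees {ADV,NOUN}; 10:kaigai {CONJ}.
Position 3: ADJ is ruled out by rule 2; that leaves ADV.
Position 7: ADV is ruled out by rule 5; that leaves ADJ.
Position 9: ADV is ruled out by rule 4; that leaves NOUN.
Position 1: CONJ is ruled out by rule 3; that leaves ADV.
Position 4: NOUN is ruled out by rule 3; that leaves ADV.
Position 6: NOUN is ruled out by rule 2; that leaves ADV.
The only consistent sequence is: ADV VERB ADV ADV ADV ADV ADJ ADV NOUN CONJ.
Checking: rule 1 ok; rule 2 ok; rule 3 ok; rule 4 ok; rule 5 ok.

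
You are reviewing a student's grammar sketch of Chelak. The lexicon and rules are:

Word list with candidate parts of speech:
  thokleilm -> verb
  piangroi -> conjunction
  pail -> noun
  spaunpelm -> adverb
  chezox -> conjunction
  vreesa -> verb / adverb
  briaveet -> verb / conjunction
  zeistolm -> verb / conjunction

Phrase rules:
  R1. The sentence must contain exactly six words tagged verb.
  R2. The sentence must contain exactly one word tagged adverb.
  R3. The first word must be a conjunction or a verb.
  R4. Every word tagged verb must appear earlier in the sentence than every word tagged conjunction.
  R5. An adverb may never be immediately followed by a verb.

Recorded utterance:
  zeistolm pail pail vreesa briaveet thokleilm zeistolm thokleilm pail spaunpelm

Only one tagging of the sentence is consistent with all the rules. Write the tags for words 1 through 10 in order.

verb noun noun verb verb verb verb verb noun adverb

Candidates per position — 1:zeistolm {verb,conjunction}; 2:pail {noun}; 3:pail {noun}; 4:vreesa {verb,adverb}; 5:briaveet {verb,conjunction}; 6:thokleilm {verb}; 7:zeistolm {verb,conjunction}; 8:thokleilm {verb}; 9:pail {noun}; 10:spaunpelm {adverb}.
If word 1 were conjunction, no tagging could satisfy rule 1; so word 1 is verb.
If word 4 were adverb, no tagging could satisfy rule 1; so word 4 is verb.
If word 5 were conjunction, no tagging could satisfy rule 1; so word 5 is verb.
If word 7 were conjunction, no tagging could satisfy rule 1; so word 7 is verb.
The unique satisfying tagging is: verb noun noun verb verb verb verb verb noun adverb.
Check: rule 1 satisfied; rule 2 satisfied; rule 3 satisfied; rule 4 satisfied; rule 5 satisfied.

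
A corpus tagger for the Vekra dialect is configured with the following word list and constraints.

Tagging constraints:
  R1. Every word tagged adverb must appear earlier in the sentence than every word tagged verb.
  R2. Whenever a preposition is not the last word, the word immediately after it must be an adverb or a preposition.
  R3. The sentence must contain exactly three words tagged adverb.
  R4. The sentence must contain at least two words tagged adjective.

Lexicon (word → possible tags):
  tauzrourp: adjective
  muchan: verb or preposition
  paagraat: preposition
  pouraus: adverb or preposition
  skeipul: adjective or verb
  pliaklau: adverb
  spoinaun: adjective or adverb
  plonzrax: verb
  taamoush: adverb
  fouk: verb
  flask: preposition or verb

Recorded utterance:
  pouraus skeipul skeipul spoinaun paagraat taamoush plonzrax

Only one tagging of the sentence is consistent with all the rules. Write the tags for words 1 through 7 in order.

adverb adjective adjective adverb preposition adverb verb

Candidates per position — 1:pouraus {adverb,preposition}; 2:skeipul {adjective,verb}; 3:skeipul {adjective,verb}; 4:spoinaun {adjective,adverb}; 5:paagraat {preposition}; 6:taamoush {adverb}; 7:plonzrax {verb}.
Word 1 cannot be preposition — rule 2 would then fail for every completion. It is adverb.
Word 2 cannot be verb — rule 1 would then fail for every completion. It is adjective.
Word 3 cannot be verb — rule 1 would then fail for every completion. It is adjective.
Word 4 cannot be adjective — rule 3 would then fail for every completion. It is adverb.
That leaves exactly one tagging: adverb adjective adjective adverb preposition adverb verb.
Rule-by-rule: rule 1 satisfied; rule 2 satisfied; rule 3 satisfied; rule 4 satisfied.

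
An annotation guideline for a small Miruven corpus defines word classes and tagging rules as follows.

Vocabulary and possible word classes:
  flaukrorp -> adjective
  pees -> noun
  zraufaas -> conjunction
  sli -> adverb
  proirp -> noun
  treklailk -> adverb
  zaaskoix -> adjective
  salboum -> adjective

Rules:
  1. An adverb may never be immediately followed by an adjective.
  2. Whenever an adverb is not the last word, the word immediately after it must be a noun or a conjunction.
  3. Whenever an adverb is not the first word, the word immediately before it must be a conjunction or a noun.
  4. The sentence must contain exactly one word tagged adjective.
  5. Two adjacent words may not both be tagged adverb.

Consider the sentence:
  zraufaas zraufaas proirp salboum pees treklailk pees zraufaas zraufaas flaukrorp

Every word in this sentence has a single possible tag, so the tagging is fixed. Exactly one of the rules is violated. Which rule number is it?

4

Fixed tagging: conjunction conjunction noun adjective noun adverb noun conjunction conjunction adjective.
Rule check: R1 holds, R2 holds, R3 holds, R4 violated, R5 holds.
Only rule 4 fails.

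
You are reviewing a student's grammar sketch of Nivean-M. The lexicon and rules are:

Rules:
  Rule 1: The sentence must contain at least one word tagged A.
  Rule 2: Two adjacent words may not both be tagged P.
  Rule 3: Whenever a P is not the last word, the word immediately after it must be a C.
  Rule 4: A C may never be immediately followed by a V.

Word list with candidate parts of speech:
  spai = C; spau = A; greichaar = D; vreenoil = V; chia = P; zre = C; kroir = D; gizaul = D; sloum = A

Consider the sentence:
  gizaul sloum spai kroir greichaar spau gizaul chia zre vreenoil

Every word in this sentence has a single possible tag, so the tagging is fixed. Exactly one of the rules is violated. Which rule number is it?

4

Fixed tagging: D A C D D A D P C V.
Applying the rules: R1 pass, R2 pass, R3 pass, R4 fail.
Only rule 4 fails.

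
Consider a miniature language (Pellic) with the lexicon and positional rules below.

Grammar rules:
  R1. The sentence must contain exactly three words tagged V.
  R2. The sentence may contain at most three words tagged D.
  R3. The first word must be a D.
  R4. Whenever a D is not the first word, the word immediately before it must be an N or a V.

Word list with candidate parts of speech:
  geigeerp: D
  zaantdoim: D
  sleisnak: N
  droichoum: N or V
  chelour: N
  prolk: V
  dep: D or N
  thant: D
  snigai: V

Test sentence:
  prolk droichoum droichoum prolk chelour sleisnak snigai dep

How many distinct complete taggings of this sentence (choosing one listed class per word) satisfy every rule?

0

Candidates per position — 1:prolk {V}; 2:droichoum {N,V}; 3:droichoum {N,V}; 4:prolk {V}; 5:chelour {N}; 6:sleisnak {N}; 7:snigai {V}; 8:dep {D,N}.
There are 8 candidate sequences in total.
Rule 3 cannot be satisfied by any choice of tags from the lexicon.
So there is no consistent tagging.
Count = 0.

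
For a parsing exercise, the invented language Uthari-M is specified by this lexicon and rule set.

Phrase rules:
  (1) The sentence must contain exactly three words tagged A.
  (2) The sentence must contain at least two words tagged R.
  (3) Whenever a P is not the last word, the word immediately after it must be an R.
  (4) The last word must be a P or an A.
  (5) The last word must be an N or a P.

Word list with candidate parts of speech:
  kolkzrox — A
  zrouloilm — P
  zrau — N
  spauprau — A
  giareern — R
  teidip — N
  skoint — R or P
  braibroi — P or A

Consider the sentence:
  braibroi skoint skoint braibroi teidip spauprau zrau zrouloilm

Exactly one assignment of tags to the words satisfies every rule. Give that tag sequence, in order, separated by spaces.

Candidates per position — 1:braibroi {P,A}; 2:skoint {R,P}; 3:skoint {R,P}; 4:braibroi {P,A}; 5:teidip {N}; 6:spauprau {A}; 7:zrau {N}; 8:zrouloilm {P}.
Position 1: tagging it P would leave rule 1 unsatisfiable, so it must be A.
Position 2: tagging it P would leave rule 2 unsatisfiable, so it must be R.
Position 3: tagging it P would leave rule 2 unsatisfiable, so it must be R.
Position 4: tagging it P would leave rule 1 unsatisfiable, so it must be A.
That leaves exactly one tagging: A R R A N A N P.
Verifying each rule — rule 1 ok; rule 2 ok; rule 3 ok; rule 4 ok; rule 5 ok.

A R R A N A N P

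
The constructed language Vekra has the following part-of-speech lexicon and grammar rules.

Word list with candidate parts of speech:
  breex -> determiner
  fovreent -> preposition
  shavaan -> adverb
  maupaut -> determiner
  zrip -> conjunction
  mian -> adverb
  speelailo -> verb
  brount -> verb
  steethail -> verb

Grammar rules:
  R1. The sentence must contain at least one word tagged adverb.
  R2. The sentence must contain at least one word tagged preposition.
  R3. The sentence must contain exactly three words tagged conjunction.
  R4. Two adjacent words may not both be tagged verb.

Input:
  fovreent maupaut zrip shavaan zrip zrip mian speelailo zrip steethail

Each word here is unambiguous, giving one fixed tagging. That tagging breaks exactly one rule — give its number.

Fixed tagging: preposition determiner conjunction adverb conjunction conjunction adverb verb conjunction verb.
Checking each rule: R1 ✓, R2 ✓, R3 ✗, R4 ✓.
Only rule 3 fails.

3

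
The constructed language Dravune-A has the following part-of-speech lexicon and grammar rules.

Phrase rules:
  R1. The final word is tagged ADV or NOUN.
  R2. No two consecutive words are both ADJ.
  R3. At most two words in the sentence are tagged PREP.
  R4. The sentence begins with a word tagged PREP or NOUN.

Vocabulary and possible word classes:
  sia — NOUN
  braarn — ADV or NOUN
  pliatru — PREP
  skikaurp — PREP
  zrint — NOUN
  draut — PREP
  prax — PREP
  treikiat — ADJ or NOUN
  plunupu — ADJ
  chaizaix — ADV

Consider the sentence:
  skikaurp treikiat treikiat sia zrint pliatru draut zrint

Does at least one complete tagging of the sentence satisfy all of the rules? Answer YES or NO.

Candidates per position — 1:skikaurp {PREP}; 2:treikiat {ADJ,NOUN}; 3:treikiat {ADJ,NOUN}; 4:sia {NOUN}; 5:zrint {NOUN}; 6:pliatru {PREP}; 7:draut {PREP}; 8:zrint {NOUN}.
Rule 3 cannot be satisfied by any choice of tags from the lexicon.
So there is no consistent tagging.

NO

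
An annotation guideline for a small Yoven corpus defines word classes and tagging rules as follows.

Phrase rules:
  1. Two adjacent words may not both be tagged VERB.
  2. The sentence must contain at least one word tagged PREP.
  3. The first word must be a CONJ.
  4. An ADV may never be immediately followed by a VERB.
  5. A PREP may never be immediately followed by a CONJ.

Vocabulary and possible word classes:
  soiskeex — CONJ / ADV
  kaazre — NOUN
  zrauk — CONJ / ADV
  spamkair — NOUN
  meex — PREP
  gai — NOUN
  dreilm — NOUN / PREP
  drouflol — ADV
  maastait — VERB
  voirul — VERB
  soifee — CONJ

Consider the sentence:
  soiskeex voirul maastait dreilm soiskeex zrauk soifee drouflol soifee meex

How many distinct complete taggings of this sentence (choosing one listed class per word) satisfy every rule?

Candidates per position — 1:soiskeex {CONJ,ADV}; 2:voirul {VERB}; 3:maastait {VERB}; 4:dreilm {NOUN,PREP}; 5:soiskeex {CONJ,ADV}; 6:zrauk {CONJ,ADV}; 7:soifee {CONJ}; 8:drouflol {ADV}; 9:soifee {CONJ}; 10:meex {PREP}.
There are 16 candidate sequences in total.
Rule 1 cannot be satisfied by any choice of tags from the lexicon.
So there is no consistent tagging.
Count = 0.

0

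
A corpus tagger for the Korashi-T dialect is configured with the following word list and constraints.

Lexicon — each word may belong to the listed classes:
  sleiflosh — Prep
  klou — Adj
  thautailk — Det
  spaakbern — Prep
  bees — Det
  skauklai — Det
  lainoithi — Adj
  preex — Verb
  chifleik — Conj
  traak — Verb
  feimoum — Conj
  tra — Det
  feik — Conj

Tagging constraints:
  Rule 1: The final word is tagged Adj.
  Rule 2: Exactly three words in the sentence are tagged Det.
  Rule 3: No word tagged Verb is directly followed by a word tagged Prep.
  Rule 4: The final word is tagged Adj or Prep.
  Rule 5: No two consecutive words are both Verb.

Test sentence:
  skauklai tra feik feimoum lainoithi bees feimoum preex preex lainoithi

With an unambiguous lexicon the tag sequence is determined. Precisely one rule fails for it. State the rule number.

5

Fixed tagging: Det Det Conj Conj Adj Det Conj Verb Verb Adj.
Rule check: R1 pass, R2 pass, R3 pass, R4 pass, R5 fail.
Only rule 5 fails.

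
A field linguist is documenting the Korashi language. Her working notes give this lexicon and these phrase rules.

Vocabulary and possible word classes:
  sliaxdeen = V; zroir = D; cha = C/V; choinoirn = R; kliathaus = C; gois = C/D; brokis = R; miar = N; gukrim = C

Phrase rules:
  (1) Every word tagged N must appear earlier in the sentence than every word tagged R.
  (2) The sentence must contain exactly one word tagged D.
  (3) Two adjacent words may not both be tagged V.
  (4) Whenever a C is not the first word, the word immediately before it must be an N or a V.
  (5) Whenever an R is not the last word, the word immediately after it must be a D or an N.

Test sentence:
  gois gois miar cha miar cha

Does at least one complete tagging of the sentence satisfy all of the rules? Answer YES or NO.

Candidates per position — 1:gois {C,D}; 2:gois {C,D}; 3:miar {N}; 4:cha {C,V}; 5:miar {N}; 6:cha {C,V}.
One satisfying assignment: C D N V N V.
Verifying each rule — rule 1 ✓; rule 2 ✓; rule 3 ✓; rule 4 ✓; rule 5 ✓.

YES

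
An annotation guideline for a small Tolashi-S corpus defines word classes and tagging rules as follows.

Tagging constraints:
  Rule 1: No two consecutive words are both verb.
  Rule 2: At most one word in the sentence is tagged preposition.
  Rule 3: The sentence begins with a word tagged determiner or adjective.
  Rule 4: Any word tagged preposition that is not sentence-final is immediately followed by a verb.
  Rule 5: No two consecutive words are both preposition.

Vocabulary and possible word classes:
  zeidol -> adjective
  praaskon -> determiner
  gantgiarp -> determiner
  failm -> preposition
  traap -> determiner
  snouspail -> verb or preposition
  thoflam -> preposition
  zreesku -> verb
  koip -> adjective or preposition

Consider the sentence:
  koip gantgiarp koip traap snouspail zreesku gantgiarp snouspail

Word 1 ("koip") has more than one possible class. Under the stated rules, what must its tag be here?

Candidates per position — 1:koip {adjective,preposition}; 2:gantgiarp {determiner}; 3:koip {adjective,preposition}; 4:traap {determiner}; 5:snouspail {verb,preposition}; 6:zreesku {verb}; 7:gantgiarp {determiner}; 8:snouspail {verb,preposition}.
Position 1: preposition is ruled out by rule 3; that leaves adjective.
Position 3: preposition is ruled out by rule 4; that leaves adjective.
Position 5: verb is ruled out by rule 1; that leaves preposition.
Position 8: preposition is ruled out by rule 2; that leaves verb.
That leaves exactly one tagging: adjective determiner adjective determiner preposition verb determiner verb.
Checking: rule 1 holds; rule 2 holds; rule 3 holds; rule 4 holds; rule 5 holds.

adjective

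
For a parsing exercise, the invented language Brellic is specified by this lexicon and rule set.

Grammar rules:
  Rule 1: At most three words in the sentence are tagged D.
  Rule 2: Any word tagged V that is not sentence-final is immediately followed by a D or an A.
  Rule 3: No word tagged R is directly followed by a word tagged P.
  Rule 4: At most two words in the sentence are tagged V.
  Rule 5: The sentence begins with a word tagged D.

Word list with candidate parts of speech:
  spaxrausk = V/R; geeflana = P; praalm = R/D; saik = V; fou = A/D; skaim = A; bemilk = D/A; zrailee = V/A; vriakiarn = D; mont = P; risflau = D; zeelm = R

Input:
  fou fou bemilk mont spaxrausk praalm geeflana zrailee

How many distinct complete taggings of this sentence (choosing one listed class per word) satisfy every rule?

12

Candidates per position — 1:fou {A,D}; 2:fou {A,D}; 3:bemilk {D,A}; 4:mont {P}; 5:spaxrausk {V,R}; 6:praalm {R,D}; 7:geeflana {P}; 8:zrailee {V,A}.
There are 64 candidate sequences in total.
Checking each against the rules leaves 12 sequences.
Count = 12.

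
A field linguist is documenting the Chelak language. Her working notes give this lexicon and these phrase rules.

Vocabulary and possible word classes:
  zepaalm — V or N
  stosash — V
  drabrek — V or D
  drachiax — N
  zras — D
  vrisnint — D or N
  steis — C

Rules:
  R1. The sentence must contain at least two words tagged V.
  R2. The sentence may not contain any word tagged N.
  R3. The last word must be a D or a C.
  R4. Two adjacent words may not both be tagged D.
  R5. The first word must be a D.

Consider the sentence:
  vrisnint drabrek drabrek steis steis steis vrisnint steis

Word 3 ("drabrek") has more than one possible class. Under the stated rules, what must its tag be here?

Candidates per position — 1:vrisnint {D,N}; 2:drabrek {V,D}; 3:drabrek {V,D}; 4:steis {C}; 5:steis {C}; 6:steis {C}; 7:vrisnint {D,N}; 8:steis {C}.
Position 1: N is ruled out by rule 2; that leaves D.
Position 2: D is ruled out by rule 1; that leaves V.
Position 3: D is ruled out by rule 1; that leaves V.
Position 7: N is ruled out by rule 2; that leaves D.
The only consistent sequence is: D V V C C C D C.
Verifying each rule — rule 1 ✓; rule 2 ✓; rule 3 ✓; rule 4 ✓; rule 5 ✓.

V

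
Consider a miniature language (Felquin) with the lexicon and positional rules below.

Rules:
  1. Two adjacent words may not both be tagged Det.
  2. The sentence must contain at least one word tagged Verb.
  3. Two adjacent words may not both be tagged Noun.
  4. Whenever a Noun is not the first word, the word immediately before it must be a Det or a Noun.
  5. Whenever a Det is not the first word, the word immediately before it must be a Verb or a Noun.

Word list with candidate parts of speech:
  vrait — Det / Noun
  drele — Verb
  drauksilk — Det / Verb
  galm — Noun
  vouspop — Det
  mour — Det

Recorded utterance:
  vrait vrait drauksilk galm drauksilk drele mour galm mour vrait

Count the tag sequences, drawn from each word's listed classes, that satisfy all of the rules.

Candidates per position — 1:vrait {Det,Noun}; 2:vrait {Det,Noun}; 3:drauksilk {Det,Verb}; 4:galm {Noun}; 5:drauksilk {Det,Verb}; 6:drele {Verb}; 7:mour {Det}; 8:galm {Noun}; 9:mour {Det}; 10:vrait {Det,Noun}.
There are 32 candidate sequences in total.
The sequences that satisfy every rule: Det Noun Det Noun Det Verb Det Noun Det Noun; Det Noun Det Noun Verb Verb Det Noun Det Noun.
Count = 2.

2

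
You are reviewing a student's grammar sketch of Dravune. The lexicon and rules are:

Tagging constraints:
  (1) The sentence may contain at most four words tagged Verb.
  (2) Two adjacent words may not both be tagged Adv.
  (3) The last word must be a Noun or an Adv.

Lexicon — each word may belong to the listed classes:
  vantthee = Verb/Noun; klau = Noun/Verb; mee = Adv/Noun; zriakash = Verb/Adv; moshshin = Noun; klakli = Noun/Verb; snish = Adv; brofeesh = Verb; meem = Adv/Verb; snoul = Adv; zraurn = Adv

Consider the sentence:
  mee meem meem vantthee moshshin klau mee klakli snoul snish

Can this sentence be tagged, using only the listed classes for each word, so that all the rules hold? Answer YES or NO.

Candidates per position — 1:mee {Adv,Noun}; 2:meem {Adv,Verb}; 3:meem {Adv,Verb}; 4:vantthee {Verb,Noun}; 5:moshshin {Noun}; 6:klau {Noun,Verb}; 7:mee {Adv,Noun}; 8:klakli {Noun,Verb}; 9:snoul {Adv}; 10:snish {Adv}.
Rule 2 cannot be satisfied by any choice of tags from the lexicon.
So there is no consistent tagging.

NO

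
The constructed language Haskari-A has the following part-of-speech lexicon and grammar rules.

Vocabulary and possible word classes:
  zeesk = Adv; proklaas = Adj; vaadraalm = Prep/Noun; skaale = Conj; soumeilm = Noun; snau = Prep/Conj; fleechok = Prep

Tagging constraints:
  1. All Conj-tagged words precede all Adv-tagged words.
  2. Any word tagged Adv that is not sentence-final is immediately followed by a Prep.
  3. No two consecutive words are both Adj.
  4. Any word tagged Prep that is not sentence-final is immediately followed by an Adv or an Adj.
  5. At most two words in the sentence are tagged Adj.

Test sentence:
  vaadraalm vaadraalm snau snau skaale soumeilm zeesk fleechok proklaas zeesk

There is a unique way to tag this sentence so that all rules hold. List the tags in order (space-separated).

Candidates per position — 1:vaadraalm {Prep,Noun}; 2:vaadraalm {Prep,Noun}; 3:snau {Prep,Conj}; 4:snau {Prep,Conj}; 5:skaale {Conj}; 6:soumeilm {Noun}; 7:zeesk {Adv}; 8:fleechok {Prep}; 9:proklaas {Adj}; 10:zeesk {Adv}.
If word 1 were Prep, no tagging could satisfy rule 4; so word 1 is Noun.
If word 2 were Prep, no tagging could satisfy rule 4; so word 2 is Noun.
If word 3 were Prep, no tagging could satisfy rule 4; so word 3 is Conj.
If word 4 were Prep, no tagging could satisfy rule 4; so word 4 is Conj.
So the tagging must be: Noun Noun Conj Conj Conj Noun Adv Prep Adj Adv.
Check: rule 1 satisfied; rule 2 satisfied; rule 3 satisfied; rule 4 satisfied; rule 5 satisfied.

Noun Noun Conj Conj Conj Noun Adv Prep Adj Adv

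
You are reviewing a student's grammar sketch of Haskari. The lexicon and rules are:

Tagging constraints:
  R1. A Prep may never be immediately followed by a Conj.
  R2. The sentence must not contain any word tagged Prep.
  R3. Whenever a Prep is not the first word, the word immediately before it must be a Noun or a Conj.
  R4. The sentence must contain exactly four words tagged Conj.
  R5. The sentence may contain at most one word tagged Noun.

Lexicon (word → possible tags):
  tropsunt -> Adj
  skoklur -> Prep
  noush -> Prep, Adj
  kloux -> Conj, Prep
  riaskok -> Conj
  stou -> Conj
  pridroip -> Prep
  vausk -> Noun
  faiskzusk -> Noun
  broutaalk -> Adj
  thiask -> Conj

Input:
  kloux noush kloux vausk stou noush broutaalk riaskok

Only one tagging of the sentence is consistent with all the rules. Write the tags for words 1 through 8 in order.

Candidates per position — 1:kloux {Conj,Prep}; 2:noush {Prep,Adj}; 3:kloux {Conj,Prep}; 4:vausk {Noun}; 5:stou {Conj}; 6:noush {Prep,Adj}; 7:broutaalk {Adj}; 8:riaskok {Conj}.
If word 1 were Prep, no tagging could satisfy rule 2; so word 1 is Conj.
If word 2 were Prep, no tagging could satisfy rule 2; so word 2 is Adj.
If word 3 were Prep, no tagging could satisfy rule 2; so word 3 is Conj.
If word 6 were Prep, no tagging could satisfy rule 2; so word 6 is Adj.
That leaves exactly one tagging: Conj Adj Conj Noun Conj Adj Adj Conj.
Check: rule 1 ✓; rule 2 ✓; rule 3 ✓; rule 4 ✓; rule 5 ✓.

Conj Adj Conj Noun Conj Adj Adj Conj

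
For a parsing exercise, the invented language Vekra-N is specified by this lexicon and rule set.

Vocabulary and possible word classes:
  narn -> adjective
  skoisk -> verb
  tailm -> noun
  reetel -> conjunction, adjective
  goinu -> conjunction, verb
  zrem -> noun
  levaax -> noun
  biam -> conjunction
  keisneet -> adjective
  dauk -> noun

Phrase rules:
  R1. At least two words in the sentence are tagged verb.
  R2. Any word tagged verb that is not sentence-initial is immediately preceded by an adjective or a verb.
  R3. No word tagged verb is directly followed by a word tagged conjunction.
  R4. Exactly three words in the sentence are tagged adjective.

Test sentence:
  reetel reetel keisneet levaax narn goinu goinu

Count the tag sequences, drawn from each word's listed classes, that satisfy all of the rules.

2

Candidates per position — 1:reetel {conjunction,adjective}; 2:reetel {conjunction,adjective}; 3:keisneet {adjective}; 4:levaax {noun}; 5:narn {adjective}; 6:goinu {conjunction,verb}; 7:goinu {conjunction,verb}.
There are 16 candidate sequences in total.
The sequences that satisfy every rule: conjunction adjective adjective noun adjective verb verb; adjective conjunction adjective noun adjective verb verb.
Count = 2.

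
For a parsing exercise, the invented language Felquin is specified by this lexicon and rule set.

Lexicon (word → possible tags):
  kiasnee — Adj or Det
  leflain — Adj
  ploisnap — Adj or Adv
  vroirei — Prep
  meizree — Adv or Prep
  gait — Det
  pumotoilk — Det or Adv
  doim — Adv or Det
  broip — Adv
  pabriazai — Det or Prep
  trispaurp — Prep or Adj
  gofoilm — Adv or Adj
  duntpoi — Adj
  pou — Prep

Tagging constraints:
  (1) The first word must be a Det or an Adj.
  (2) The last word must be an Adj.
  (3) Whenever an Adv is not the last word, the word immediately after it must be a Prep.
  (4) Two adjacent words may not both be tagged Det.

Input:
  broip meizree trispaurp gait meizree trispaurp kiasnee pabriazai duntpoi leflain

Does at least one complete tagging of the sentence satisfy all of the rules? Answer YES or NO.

NO

Candidates per position — 1:broip {Adv}; 2:meizree {Adv,Prep}; 3:trispaurp {Prep,Adj}; 4:gait {Det}; 5:meizree {Adv,Prep}; 6:trispaurp {Prep,Adj}; 7:kiasnee {Adj,Det}; 8:pabriazai {Det,Prep}; 9:duntpoi {Adj}; 10:leflain {Adj}.
Rule 1 cannot be satisfied by any choice of tags from the lexicon.
So there is no consistent tagging.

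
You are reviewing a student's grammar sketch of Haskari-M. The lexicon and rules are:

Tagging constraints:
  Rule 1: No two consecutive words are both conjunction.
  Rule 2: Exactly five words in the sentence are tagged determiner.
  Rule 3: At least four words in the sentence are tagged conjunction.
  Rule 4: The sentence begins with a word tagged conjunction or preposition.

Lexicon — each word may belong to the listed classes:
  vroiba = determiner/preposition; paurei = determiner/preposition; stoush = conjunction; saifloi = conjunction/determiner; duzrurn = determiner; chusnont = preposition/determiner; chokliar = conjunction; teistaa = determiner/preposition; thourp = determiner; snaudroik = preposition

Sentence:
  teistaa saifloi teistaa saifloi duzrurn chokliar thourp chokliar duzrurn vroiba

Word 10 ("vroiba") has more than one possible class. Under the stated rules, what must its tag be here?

determiner

Candidates per position — 1:teistaa {determiner,preposition}; 2:saifloi {conjunction,determiner}; 3:teistaa {determiner,preposition}; 4:saifloi {conjunction,determiner}; 5:duzrurn {determiner}; 6:chokliar {conjunction}; 7:thourp {determiner}; 8:chokliar {conjunction}; 9:duzrurn {determiner}; 10:vroiba {determiner,preposition}.
At position 1, choosing determiner makes rule 4 impossible to satisfy; hence preposition.
At position 2, choosing determiner makes rule 3 impossible to satisfy; hence conjunction.
At position 4, choosing determiner makes rule 3 impossible to satisfy; hence conjunction.
At position 10, choosing preposition makes rule 2 impossible to satisfy; hence determiner.
At position 3, choosing preposition makes rule 2 impossible to satisfy; hence determiner.
The unique satisfying tagging is: preposition conjunction determiner conjunction determiner conjunction determiner conjunction determiner determiner.
Check: rule 1 ok; rule 2 ok; rule 3 ok; rule 4 ok.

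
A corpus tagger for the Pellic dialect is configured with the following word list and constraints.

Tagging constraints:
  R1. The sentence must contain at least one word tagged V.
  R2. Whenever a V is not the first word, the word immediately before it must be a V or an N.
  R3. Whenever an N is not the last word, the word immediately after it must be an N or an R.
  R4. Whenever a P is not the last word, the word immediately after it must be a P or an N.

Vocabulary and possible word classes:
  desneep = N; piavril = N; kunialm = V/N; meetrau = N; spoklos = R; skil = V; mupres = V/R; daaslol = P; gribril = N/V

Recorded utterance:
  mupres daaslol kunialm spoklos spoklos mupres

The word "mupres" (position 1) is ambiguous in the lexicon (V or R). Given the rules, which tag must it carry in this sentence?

V

Candidates per position — 1:mupres {V,R}; 2:daaslol {P}; 3:kunialm {V,N}; 4:spoklos {R}; 5:spoklos {R}; 6:mupres {V,R}.
Word 3 cannot be V — rule 2 would then fail for every completion. It is N.
Word 6 cannot be V — rule 2 would then fail for every completion. It is R.
Word 1 cannot be R — rule 1 would then fail for every completion. It is V.
So the tagging must be: V P N R R R.
Rule-by-rule: rule 1 ✓; rule 2 ✓; rule 3 ✓; rule 4 ✓.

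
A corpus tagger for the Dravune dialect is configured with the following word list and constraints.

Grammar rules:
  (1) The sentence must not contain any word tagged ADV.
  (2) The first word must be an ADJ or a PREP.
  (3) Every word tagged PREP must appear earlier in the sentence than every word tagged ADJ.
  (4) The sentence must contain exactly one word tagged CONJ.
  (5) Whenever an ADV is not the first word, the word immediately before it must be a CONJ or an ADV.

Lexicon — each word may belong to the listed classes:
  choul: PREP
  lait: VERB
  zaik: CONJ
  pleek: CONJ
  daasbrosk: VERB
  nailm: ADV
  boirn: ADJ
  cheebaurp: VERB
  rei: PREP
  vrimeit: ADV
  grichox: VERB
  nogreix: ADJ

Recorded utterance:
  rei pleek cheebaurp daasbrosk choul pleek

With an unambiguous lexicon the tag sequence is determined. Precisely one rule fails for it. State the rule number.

4

Fixed tagging: PREP CONJ VERB VERB PREP CONJ.
Checking each rule: R1 ok, R2 ok, R3 ok, R4 fails, R5 ok.
Only rule 4 fails.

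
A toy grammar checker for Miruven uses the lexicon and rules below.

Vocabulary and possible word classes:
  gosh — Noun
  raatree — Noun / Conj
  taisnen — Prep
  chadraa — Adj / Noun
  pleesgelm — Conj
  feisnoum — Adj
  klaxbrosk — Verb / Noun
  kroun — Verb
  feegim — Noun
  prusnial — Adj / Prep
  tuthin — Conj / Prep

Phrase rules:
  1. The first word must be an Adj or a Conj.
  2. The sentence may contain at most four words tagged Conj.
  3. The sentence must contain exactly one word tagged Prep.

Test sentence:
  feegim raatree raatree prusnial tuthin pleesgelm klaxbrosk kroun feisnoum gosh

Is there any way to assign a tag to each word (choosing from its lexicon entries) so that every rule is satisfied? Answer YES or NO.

NO

Candidates per position — 1:feegim {Noun}; 2:raatree {Noun,Conj}; 3:raatree {Noun,Conj}; 4:prusnial {Adj,Prep}; 5:tuthin {Conj,Prep}; 6:pleesgelm {Conj}; 7:klaxbrosk {Verb,Noun}; 8:kroun {Verb}; 9:feisnoum {Adj}; 10:gosh {Noun}.
Rule 1 cannot be satisfied by any choice of tags from the lexicon.
So there is no consistent tagging.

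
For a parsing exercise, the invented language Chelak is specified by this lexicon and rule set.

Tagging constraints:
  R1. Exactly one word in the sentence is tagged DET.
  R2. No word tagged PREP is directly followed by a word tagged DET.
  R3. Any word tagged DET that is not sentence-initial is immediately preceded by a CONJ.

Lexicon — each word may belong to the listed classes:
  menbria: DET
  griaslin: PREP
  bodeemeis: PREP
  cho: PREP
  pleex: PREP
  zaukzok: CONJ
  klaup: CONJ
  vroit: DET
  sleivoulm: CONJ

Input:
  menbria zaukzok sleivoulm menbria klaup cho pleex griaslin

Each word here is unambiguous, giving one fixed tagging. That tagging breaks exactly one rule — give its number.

1

Fixed tagging: DET CONJ CONJ DET CONJ PREP PREP PREP.
Checking each rule: R1 fail, R2 pass, R3 pass.
Only rule 1 fails.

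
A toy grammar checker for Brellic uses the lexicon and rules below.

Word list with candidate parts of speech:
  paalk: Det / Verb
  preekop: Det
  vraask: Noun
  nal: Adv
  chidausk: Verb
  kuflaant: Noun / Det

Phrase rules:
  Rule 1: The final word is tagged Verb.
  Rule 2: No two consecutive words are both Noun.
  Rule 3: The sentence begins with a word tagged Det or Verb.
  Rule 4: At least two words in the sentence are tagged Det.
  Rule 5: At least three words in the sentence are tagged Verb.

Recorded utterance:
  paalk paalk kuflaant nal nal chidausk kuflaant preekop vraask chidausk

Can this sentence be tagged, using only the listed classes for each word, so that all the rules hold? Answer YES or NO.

Candidates per position — 1:paalk {Det,Verb}; 2:paalk {Det,Verb}; 3:kuflaant {Noun,Det}; 4:nal {Adv}; 5:nal {Adv}; 6:chidausk {Verb}; 7:kuflaant {Noun,Det}; 8:preekop {Det}; 9:vraask {Noun}; 10:chidausk {Verb}.
One satisfying assignment: Det Verb Noun Adv Adv Verb Noun Det Noun Verb.
Checking: rule 1 ok; rule 2 ok; rule 3 ok; rule 4 ok; rule 5 ok.

YES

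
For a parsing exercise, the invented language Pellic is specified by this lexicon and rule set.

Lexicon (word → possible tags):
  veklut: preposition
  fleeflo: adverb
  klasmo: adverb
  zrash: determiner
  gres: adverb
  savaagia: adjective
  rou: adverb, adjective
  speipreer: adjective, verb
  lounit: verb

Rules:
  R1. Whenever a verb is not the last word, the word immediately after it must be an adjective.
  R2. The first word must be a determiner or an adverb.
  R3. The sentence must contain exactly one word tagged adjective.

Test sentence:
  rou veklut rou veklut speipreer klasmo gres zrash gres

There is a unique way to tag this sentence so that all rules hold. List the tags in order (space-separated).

adverb preposition adverb preposition adjective adverb adverb determiner adverb

Candidates per position — 1:rou {adverb,adjective}; 2:veklut {preposition}; 3:rou {adverb,adjective}; 4:veklut {preposition}; 5:speipreer {adjective,verb}; 6:klasmo {adverb}; 7:gres {adverb}; 8:zrash {determiner}; 9:gres {adverb}.
If word 1 were adjective, no tagging could satisfy rule 2; so word 1 is adverb.
If word 5 were verb, no tagging could satisfy rule 1; so word 5 is adjective.
If word 3 were adjective, no tagging could satisfy rule 3; so word 3 is adverb.
That leaves exactly one tagging: adverb preposition adverb preposition adjective adverb adverb determiner adverb.
Check: rule 1 satisfied; rule 2 satisfied; rule 3 satisfied.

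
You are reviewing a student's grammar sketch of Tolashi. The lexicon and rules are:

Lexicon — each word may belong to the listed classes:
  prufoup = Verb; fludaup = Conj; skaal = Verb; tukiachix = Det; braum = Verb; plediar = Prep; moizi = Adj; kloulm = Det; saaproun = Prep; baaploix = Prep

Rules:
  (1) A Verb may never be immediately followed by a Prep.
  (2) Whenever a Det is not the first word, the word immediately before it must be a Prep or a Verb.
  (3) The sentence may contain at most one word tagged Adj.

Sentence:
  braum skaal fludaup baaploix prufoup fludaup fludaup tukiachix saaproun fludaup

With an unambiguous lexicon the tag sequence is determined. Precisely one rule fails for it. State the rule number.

2

Fixed tagging: Verb Verb Conj Prep Verb Conj Conj Det Prep Conj.
Applying the rules: R1 pass, R2 fail, R3 pass.
Only rule 2 fails.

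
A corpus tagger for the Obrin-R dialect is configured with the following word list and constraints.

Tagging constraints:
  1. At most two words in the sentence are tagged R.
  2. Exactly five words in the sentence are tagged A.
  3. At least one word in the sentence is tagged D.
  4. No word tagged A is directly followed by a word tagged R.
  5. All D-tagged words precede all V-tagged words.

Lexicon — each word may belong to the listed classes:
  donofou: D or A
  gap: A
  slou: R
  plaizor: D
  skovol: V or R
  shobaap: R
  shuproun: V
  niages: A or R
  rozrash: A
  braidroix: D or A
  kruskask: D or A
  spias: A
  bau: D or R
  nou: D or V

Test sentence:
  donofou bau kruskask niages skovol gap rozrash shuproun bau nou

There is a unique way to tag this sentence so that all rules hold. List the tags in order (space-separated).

A D A A V A A V R V

Candidates per position — 1:donofou {D,A}; 2:bau {D,R}; 3:kruskask {D,A}; 4:niages {A,R}; 5:skovol {V,R}; 6:gap {A}; 7:rozrash {A}; 8:shuproun {V}; 9:bau {D,R}; 10:nou {D,V}.
Position 1: tagging it D would leave rule 2 unsatisfiable, so it must be A.
Position 2: tagging it R would leave rule 4 unsatisfiable, so it must be D.
Position 3: tagging it D would leave rule 2 unsatisfiable, so it must be A.
Position 4: tagging it R would leave rule 2 unsatisfiable, so it must be A.
Position 5: tagging it R would leave rule 4 unsatisfiable, so it must be V.
Position 9: tagging it D would leave rule 5 unsatisfiable, so it must be R.
Position 10: tagging it D would leave rule 5 unsatisfiable, so it must be V.
So the tagging must be: A D A A V A A V R V.
Rule-by-rule: rule 1 holds; rule 2 holds; rule 3 holds; rule 4 holds; rule 5 holds.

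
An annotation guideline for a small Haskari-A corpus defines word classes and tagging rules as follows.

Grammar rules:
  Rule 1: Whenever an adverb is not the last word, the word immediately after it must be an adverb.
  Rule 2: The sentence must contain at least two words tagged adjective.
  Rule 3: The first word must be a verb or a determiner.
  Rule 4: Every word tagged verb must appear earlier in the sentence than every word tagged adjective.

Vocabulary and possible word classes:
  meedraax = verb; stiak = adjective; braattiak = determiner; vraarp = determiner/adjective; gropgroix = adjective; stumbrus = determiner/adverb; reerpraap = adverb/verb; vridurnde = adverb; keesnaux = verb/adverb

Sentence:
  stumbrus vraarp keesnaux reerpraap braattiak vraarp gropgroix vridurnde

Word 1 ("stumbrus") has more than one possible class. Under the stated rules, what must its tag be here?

determiner

Candidates per position — 1:stumbrus {determiner,adverb}; 2:vraarp {determiner,adjective}; 3:keesnaux {verb,adverb}; 4:reerpraap {adverb,verb}; 5:braattiak {determiner}; 6:vraarp {determiner,adjective}; 7:gropgroix {adjective}; 8:vridurnde {adverb}.
Position 1: adverb is ruled out by rule 1; that leaves determiner.
Position 3: adverb is ruled out by rule 1; that leaves verb.
Position 4: adverb is ruled out by rule 1; that leaves verb.
Position 2: adjective is ruled out by rule 4; that leaves determiner.
Position 6: determiner is ruled out by rule 2; that leaves adjective.
So the tagging must be: determiner determiner verb verb determiner adjective adjective adverb.
Check: rule 1 holds; rule 2 holds; rule 3 holds; rule 4 holds.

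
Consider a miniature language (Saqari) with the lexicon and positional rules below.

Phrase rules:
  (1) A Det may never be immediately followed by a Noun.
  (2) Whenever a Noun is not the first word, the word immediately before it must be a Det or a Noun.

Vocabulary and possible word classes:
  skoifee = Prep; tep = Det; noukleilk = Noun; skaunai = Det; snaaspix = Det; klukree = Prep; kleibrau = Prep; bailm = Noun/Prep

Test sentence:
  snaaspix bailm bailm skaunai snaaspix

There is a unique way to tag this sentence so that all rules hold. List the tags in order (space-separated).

Det Prep Prep Det Det

Candidates per position — 1:snaaspix {Det}; 2:bailm {Noun,Prep}; 3:bailm {Noun,Prep}; 4:skaunai {Det}; 5:snaaspix {Det}.
At position 2, choosing Noun makes rule 1 impossible to satisfy; hence Prep.
At position 3, choosing Noun makes rule 2 impossible to satisfy; hence Prep.
That leaves exactly one tagging: Det Prep Prep Det Det.
Checking: rule 1 ✓; rule 2 ✓.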